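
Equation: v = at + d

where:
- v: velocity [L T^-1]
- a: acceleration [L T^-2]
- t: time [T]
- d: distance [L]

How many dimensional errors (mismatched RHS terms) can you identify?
1

LHS v: [L T^-1]
- at: [L T^-1] ✓
- d: [L] ✗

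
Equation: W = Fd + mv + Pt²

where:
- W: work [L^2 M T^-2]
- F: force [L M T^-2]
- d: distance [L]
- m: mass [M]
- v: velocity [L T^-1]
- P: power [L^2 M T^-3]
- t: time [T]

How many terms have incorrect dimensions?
2

LHS W: [L^2 M T^-2]
- Fd: [L^2 M T^-2] ✓
- mv: [L M T^-1] ✗
- Pt²: [L^2 M T^-1] ✗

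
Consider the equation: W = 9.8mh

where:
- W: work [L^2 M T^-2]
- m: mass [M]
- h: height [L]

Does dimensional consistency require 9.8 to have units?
Yes

W has dimensions [L^2 M T^-2], while mh alone has dimensions [L M]. For the equation to balance, the factor 9.8 must carry dimensions [L T^-2] — it is a dimensional constant (a numerical value of a physical quantity with its units suppressed), not a pure number.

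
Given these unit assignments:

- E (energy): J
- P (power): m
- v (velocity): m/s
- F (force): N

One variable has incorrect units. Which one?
P

The variable P (power) should have units W, not m.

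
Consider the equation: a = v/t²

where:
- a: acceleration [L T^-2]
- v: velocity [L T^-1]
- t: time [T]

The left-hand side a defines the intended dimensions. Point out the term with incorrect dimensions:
The right-hand side term v/t²

a has dimensions [L T^-2], but v/t² has dimensions [L T^-3], so the term v/t² is dimensionally wrong for a.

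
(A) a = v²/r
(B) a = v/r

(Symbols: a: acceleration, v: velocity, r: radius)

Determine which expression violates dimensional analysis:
(B)

(A) a = v²/r: LHS [L T^-2], RHS [L T^-2] ✓
(B) a = v/r: LHS [L T^-2], RHS [T^-1] ✗

Expression (B) a = v/r is dimensionally incorrect.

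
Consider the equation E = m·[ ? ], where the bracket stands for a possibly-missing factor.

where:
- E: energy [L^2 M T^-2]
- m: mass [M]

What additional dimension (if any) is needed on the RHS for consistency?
[L^2 T^-2] — velocity squared (e.g. v²)

E has dimensions [L^2 M T^-2]; m has dimensions [M].
The bracketed factor must supply [L^2 M T^-2] / [M] = [L^2 T^-2].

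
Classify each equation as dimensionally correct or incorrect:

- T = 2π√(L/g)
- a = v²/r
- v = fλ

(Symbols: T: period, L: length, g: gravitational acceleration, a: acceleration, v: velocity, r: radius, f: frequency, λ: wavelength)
Dimensionally correct: T = 2π√(L/g), a = v²/r, v = fλ
Dimensionally incorrect: none
Ordered (correct first, then incorrect): T = 2π√(L/g), a = v²/r, v = fλ

- T = 2π√(L/g): LHS [T], RHS [T] → correct ✓
- a = v²/r: LHS [L T^-2], RHS [L T^-2] → correct ✓
- v = fλ: LHS [L T^-1], RHS [L T^-1] → correct ✓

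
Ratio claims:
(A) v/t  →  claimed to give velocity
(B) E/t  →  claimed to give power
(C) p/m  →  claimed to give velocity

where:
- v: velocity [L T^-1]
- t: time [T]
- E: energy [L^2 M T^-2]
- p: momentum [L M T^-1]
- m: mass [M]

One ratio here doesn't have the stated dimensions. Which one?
(A) v/t does not give velocity

(A) v/t: [L T^-2] ≠ velocity [L T^-1] ✗
(B) E/t: [L^2 M T^-3] = power [L^2 M T^-3] ✓
(C) p/m: [L T^-1] = velocity [L T^-1] ✓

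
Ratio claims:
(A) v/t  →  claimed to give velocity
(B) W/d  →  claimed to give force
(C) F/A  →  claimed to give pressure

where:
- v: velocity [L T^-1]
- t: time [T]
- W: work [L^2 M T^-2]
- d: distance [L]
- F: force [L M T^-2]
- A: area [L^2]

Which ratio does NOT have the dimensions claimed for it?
(A) v/t does not give velocity

(A) v/t: [L T^-2] ≠ velocity [L T^-1] ✗
(B) W/d: [L M T^-2] = force [L M T^-2] ✓
(C) F/A: [L^-1 M T^-2] = pressure [L^-1 M T^-2] ✓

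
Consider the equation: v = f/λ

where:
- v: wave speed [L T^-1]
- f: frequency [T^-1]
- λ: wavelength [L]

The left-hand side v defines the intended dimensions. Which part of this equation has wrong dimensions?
The right-hand side term f/λ

v has dimensions [L T^-1], but f/λ has dimensions [L^-1 T^-1], so the term f/λ is dimensionally wrong for v.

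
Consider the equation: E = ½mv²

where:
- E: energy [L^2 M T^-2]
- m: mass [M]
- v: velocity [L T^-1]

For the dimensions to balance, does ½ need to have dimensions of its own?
No

E has dimensions [L^2 M T^-2] and mv² already has dimensions [L^2 M T^-2], so the equation balances without ½ contributing any dimensions. ½ is a pure (dimensionless) number; changing or removing it would not affect dimensional consistency.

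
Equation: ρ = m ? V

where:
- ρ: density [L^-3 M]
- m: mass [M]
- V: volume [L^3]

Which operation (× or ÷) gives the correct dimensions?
division (÷): ρ = m ÷ V

ρ [L^-3 M]; m [M]; V [L^3].
m × V → [L^3 M] ✗
m ÷ V → [L^-3 M] ✓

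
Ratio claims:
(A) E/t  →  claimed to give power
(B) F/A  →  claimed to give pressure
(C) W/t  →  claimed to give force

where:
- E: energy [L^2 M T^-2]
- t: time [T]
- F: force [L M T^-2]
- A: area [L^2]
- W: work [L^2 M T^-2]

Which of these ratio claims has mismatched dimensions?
(C) W/t does not give force

(A) E/t: [L^2 M T^-3] = power [L^2 M T^-3] ✓
(B) F/A: [L^-1 M T^-2] = pressure [L^-1 M T^-2] ✓
(C) W/t: [L^2 M T^-3] ≠ force [L M T^-2] ✗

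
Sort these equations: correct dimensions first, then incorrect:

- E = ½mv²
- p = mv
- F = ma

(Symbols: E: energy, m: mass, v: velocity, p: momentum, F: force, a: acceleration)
Dimensionally correct: E = ½mv², p = mv, F = ma
Dimensionally incorrect: none
Ordered (correct first, then incorrect): E = ½mv², p = mv, F = ma

- E = ½mv²: LHS [L^2 M T^-2], RHS [L^2 M T^-2] → correct ✓
- p = mv: LHS [L M T^-1], RHS [L M T^-1] → correct ✓
- F = ma: LHS [L M T^-2], RHS [L M T^-2] → correct ✓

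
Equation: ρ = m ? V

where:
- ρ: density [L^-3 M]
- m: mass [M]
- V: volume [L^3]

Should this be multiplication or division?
division (÷): ρ = m ÷ V

ρ [L^-3 M]; m [M]; V [L^3].
m × V → [L^3 M] ✗
m ÷ V → [L^-3 M] ✓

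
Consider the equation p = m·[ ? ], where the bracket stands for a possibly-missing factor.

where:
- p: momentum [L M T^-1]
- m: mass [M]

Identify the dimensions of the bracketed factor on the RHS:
[L T^-1] — velocity (e.g. v)

p has dimensions [L M T^-1]; m has dimensions [M].
The bracketed factor must supply [L M T^-1] / [M] = [L T^-1].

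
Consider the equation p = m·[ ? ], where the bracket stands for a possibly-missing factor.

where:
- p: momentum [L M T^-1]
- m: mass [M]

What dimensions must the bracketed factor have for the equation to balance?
[L T^-1] — velocity (e.g. v)

p has dimensions [L M T^-1]; m has dimensions [M].
The bracketed factor must supply [L M T^-1] / [M] = [L T^-1].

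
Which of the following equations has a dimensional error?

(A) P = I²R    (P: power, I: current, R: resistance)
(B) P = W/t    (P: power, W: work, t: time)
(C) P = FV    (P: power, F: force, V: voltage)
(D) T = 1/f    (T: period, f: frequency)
(C) P = FV

The equation (C) P = FV is dimensionally incorrect.

LHS (P): [L^2 M T^-3]
RHS (FV): [I^-1 L^3 M^2 T^-5] ✗

The dimensions do not match. The other three equations balance.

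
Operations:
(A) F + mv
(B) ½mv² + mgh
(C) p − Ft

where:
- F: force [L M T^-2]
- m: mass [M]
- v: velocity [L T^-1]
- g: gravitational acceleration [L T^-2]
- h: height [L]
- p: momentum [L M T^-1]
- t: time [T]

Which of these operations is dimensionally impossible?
(A) F + mv

(A) F + mv: F [L M T^-2] and mv [L M T^-1] — different dimensions cannot be added/subtracted ✗
(B) ½mv² + mgh: ½mv² [L^2 M T^-2] and mgh [L^2 M T^-2] — same dimensions ✓
(C) p − Ft: p [L M T^-1] and Ft [L M T^-1] — same dimensions ✓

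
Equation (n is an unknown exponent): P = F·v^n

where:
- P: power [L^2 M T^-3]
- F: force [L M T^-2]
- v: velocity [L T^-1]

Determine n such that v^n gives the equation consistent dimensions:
n = 1

P has dimensions [L^2 M T^-3]; v has dimensions [L T^-1].
The rest of the RHS has dimensions [L M T^-2], so v^n must supply [L T^-1].
With n = 1: F·v^1 has dimensions [L^2 M T^-3], matching the LHS ✓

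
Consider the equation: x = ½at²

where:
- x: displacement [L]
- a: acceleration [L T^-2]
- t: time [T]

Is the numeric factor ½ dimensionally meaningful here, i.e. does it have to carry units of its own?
No

x has dimensions [L] and at² already has dimensions [L], so the equation balances without ½ contributing any dimensions. ½ is a pure (dimensionless) number; changing or removing it would not affect dimensional consistency.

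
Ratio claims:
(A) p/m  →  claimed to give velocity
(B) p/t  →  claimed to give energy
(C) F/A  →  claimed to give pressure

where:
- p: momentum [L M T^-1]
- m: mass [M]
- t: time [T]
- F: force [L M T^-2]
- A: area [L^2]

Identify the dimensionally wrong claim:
(B) p/t does not give energy

(A) p/m: [L T^-1] = velocity [L T^-1] ✓
(B) p/t: [L M T^-2] ≠ energy [L^2 M T^-2] ✗
(C) F/A: [L^-1 M T^-2] = pressure [L^-1 M T^-2] ✓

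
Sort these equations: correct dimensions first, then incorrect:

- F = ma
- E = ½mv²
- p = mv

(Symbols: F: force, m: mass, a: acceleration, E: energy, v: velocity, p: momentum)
Dimensionally correct: F = ma, E = ½mv², p = mv
Dimensionally incorrect: none
Ordered (correct first, then incorrect): F = ma, E = ½mv², p = mv

- F = ma: LHS [L M T^-2], RHS [L M T^-2] → correct ✓
- E = ½mv²: LHS [L^2 M T^-2], RHS [L^2 M T^-2] → correct ✓
- p = mv: LHS [L M T^-1], RHS [L M T^-1] → correct ✓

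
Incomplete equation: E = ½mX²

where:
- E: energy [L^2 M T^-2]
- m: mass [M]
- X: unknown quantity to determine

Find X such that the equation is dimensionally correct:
X = v (velocity), dimensions [L T^-1]

E has dimensions [L^2 M T^-2]; the rest of the RHS (½m) has dimensions [M].
So X² must have dimensions [L^2 T^-2], i.e. X has dimensions [L T^-1] — X = v (velocity).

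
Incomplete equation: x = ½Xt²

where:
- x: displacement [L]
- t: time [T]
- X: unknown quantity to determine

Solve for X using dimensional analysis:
X = a (acceleration), dimensions [L T^-2]

x has dimensions [L]; the rest of the RHS (½ t²) has dimensions [T^2].
So X must have dimensions [L T^-2] — X = a (acceleration).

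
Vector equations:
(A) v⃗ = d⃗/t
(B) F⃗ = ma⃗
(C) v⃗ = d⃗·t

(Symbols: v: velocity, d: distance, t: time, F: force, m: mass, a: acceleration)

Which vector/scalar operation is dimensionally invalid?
(C) v⃗ = d⃗·t

(A) v⃗ = d⃗/t: LHS [L T^-1], RHS [L T^-1] ✓ — displacement (vector) divided by time (scalar)
(B) F⃗ = ma⃗: LHS [L M T^-2], RHS [L M T^-2] ✓ — Force and acceleration are vectors, mass is a scalar
(C) v⃗ = d⃗·t: LHS [L T^-1], RHS [L T] ✗ — velocity is displacement per time; should be d⃗/t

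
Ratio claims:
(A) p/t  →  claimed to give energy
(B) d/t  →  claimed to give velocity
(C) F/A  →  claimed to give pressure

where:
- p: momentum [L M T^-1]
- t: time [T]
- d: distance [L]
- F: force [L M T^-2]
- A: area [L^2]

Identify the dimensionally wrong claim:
(A) p/t does not give energy

(A) p/t: [L M T^-2] ≠ energy [L^2 M T^-2] ✗
(B) d/t: [L T^-1] = velocity [L T^-1] ✓
(C) F/A: [L^-1 M T^-2] = pressure [L^-1 M T^-2] ✓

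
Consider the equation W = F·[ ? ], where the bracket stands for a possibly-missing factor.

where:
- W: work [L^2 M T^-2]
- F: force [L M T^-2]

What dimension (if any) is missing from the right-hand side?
[L] — length (e.g. a distance d)

W has dimensions [L^2 M T^-2]; F has dimensions [L M T^-2].
The bracketed factor must supply [L^2 M T^-2] / [L M T^-2] = [L].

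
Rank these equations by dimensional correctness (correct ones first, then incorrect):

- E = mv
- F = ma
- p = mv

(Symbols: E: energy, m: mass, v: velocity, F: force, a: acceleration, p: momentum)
Dimensionally correct: F = ma, p = mv
Dimensionally incorrect: E = mv
Ordered (correct first, then incorrect): F = ma, p = mv, E = mv

- E = mv: LHS [L^2 M T^-2], RHS [L M T^-1] → incorrect ✗
- F = ma: LHS [L M T^-2], RHS [L M T^-2] → correct ✓
- p = mv: LHS [L M T^-1], RHS [L M T^-1] → correct ✓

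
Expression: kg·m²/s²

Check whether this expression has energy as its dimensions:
Yes

The expression kg·m²/s² has dimensions [L^2 M T^-2], which is exactly energy [L^2 M T^-2].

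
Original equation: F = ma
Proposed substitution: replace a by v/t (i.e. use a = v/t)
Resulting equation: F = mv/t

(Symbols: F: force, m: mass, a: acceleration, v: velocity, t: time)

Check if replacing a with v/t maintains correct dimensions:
Yes

[a] = [L T^-2] and [v/t] = [L T^-2]. These match, so the substitution replaces a quantity by one of the same dimensions and the result F = mv/t has LHS [L M T^-2] vs RHS [L M T^-2] — still consistent.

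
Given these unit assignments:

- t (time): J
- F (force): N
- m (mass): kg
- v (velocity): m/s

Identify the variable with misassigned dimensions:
t

The variable t (time) should have units s, not J.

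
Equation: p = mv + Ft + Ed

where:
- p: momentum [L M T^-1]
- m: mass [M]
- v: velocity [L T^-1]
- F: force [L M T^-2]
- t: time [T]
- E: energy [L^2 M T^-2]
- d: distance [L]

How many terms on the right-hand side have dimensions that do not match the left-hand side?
1

LHS p: [L M T^-1]
- mv: [L M T^-1] ✓
- Ft: [L M T^-1] ✓
- Ed: [L^3 M T^-2] ✗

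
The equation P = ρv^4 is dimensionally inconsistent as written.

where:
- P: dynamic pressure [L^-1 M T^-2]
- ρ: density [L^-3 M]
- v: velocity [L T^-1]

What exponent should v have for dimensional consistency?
The exponent of v should be 2: P = ρv^2

The LHS P has dimensions [L^-1 M T^-2]; v has dimensions [L T^-1].
As written, the RHS ρv^4 (exponent 4 on v) has dimensions [L M T^-4], which does not match.
With exponent 2, the RHS ρv^2 has dimensions [L^-1 M T^-2], matching the LHS.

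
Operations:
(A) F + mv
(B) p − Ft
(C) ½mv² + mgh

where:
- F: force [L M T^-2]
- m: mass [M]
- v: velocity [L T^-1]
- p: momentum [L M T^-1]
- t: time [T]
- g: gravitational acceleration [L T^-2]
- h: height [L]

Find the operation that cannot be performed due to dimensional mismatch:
(A) F + mv

(A) F + mv: F [L M T^-2] and mv [L M T^-1] — different dimensions cannot be added/subtracted ✗
(B) p − Ft: p [L M T^-1] and Ft [L M T^-1] — same dimensions ✓
(C) ½mv² + mgh: ½mv² [L^2 M T^-2] and mgh [L^2 M T^-2] — same dimensions ✓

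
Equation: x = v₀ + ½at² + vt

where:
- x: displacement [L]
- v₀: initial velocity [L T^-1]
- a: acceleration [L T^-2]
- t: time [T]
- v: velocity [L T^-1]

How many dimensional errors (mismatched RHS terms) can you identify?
1

LHS x: [L]
- v₀: [L T^-1] ✗
- ½at²: [L] ✓
- vt: [L] ✓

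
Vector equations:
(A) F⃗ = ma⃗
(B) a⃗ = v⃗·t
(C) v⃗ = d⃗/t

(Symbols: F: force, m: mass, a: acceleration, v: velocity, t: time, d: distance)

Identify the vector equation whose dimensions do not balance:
(B) a⃗ = v⃗·t

(A) F⃗ = ma⃗: LHS [L M T^-2], RHS [L M T^-2] ✓ — Force and acceleration are vectors, mass is a scalar
(B) a⃗ = v⃗·t: LHS [L T^-2], RHS [L] ✗ — acceleration is velocity per time; should be v⃗/t
(C) v⃗ = d⃗/t: LHS [L T^-1], RHS [L T^-1] ✓ — displacement (vector) divided by time (scalar)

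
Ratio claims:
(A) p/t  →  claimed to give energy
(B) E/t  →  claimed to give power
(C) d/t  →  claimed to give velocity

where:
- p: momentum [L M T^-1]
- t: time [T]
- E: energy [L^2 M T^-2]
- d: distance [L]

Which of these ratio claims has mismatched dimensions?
(A) p/t does not give energy

(A) p/t: [L M T^-2] ≠ energy [L^2 M T^-2] ✗
(B) E/t: [L^2 M T^-3] = power [L^2 M T^-3] ✓
(C) d/t: [L T^-1] = velocity [L T^-1] ✓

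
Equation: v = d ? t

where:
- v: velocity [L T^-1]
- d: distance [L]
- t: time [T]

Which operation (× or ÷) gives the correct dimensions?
division (÷): v = d ÷ t

v [L T^-1]; d [L]; t [T].
d × t → [L T] ✗
d ÷ t → [L T^-1] ✓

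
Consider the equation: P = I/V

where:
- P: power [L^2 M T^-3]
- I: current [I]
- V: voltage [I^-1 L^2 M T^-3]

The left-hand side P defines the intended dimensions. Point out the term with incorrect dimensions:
The right-hand side term I/V

P has dimensions [L^2 M T^-3], but I/V has dimensions [I^2 L^-2 M^-1 T^3], so the term I/V is dimensionally wrong for P.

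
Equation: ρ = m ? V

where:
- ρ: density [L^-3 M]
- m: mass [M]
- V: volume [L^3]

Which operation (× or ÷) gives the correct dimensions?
division (÷): ρ = m ÷ V

ρ [L^-3 M]; m [M]; V [L^3].
m × V → [L^3 M] ✗
m ÷ V → [L^-3 M] ✓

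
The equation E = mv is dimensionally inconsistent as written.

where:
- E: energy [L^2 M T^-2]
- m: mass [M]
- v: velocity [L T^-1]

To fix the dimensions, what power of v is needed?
The exponent of v should be 2: E = mv^2

The LHS E has dimensions [L^2 M T^-2]; v has dimensions [L T^-1].
As written, the RHS mv (exponent 1 on v) has dimensions [L M T^-1], which does not match.
With exponent 2, the RHS mv^2 has dimensions [L^2 M T^-2], matching the LHS.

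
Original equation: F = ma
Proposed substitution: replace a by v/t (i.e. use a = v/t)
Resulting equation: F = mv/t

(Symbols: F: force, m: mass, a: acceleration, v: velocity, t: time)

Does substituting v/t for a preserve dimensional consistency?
Yes

[a] = [L T^-2] and [v/t] = [L T^-2]. These match, so the substitution replaces a quantity by one of the same dimensions and the result F = mv/t has LHS [L M T^-2] vs RHS [L M T^-2] — still consistent.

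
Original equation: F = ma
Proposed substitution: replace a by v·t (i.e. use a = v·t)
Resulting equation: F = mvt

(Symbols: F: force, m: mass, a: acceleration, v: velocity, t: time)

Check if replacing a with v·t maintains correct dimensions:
No

[a] = [L T^-2] and [v·t] = [L]. These differ, so the substitution replaces a quantity by one of different dimensions and the result F = mvt has LHS [L M T^-2] vs RHS [L M] — inconsistent.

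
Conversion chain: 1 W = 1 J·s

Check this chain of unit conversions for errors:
The chain is incorrect (it contains an error).

Incorrect: Watt is J/s, not J·s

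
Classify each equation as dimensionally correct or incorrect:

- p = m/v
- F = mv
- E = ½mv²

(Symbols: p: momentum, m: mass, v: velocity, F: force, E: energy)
Dimensionally correct: E = ½mv²
Dimensionally incorrect: p = m/v, F = mv
Ordered (correct first, then incorrect): E = ½mv², p = m/v, F = mv

- p = m/v: LHS [L M T^-1], RHS [L^-1 M T] → incorrect ✗
- F = mv: LHS [L M T^-2], RHS [L M T^-1] → incorrect ✗
- E = ½mv²: LHS [L^2 M T^-2], RHS [L^2 M T^-2] → correct ✓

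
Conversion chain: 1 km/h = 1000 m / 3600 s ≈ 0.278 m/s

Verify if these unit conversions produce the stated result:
The chain is correct (no errors).

Correct: 1 km = 1000 m, 1 h = 3600 s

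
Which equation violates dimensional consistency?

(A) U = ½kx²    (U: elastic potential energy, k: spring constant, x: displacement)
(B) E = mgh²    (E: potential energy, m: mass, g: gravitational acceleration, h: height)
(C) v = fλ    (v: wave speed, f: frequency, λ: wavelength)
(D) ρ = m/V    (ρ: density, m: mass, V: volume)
(B) E = mgh²

The equation (B) E = mgh² is dimensionally incorrect.

LHS (E): [L^2 M T^-2]
RHS (mgh²): [L^3 M T^-2] ✗

The dimensions do not match. The other three equations balance.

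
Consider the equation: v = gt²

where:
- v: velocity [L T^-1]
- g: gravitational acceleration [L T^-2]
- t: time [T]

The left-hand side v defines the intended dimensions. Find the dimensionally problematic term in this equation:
The right-hand side term gt²

v has dimensions [L T^-1], but gt² has dimensions [L], so the term gt² is dimensionally wrong for v.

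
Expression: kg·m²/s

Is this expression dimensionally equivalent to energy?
No

The expression kg·m²/s has dimensions [L^2 M T^-1], but energy has dimensions [L^2 M T^-2].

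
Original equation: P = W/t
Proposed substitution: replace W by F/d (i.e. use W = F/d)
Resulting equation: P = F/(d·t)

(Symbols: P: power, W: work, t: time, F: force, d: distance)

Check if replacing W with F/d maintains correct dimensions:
No

[W] = [L^2 M T^-2] and [F/d] = [M T^-2]. These differ, so the substitution replaces a quantity by one of different dimensions and the result P = F/(d·t) has LHS [L^2 M T^-3] vs RHS [M T^-3] — inconsistent.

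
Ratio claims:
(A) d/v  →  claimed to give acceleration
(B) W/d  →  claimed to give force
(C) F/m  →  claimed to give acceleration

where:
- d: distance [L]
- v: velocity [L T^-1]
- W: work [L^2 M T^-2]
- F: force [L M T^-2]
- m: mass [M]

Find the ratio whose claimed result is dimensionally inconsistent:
(A) d/v does not give acceleration

(A) d/v: [T] ≠ acceleration [L T^-2] ✗
(B) W/d: [L M T^-2] = force [L M T^-2] ✓
(C) F/m: [L T^-2] = acceleration [L T^-2] ✓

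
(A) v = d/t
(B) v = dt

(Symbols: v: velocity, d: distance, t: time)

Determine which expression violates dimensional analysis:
(B)

(A) v = d/t: LHS [L T^-1], RHS [L T^-1] ✓
(B) v = dt: LHS [L T^-1], RHS [L T] ✗

Expression (B) v = dt is dimensionally incorrect.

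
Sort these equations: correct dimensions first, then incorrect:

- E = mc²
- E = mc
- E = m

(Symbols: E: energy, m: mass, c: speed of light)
Dimensionally correct: E = mc²
Dimensionally incorrect: E = mc, E = m
Ordered (correct first, then incorrect): E = mc², E = mc, E = m

- E = mc²: LHS [L^2 M T^-2], RHS [L^2 M T^-2] → correct ✓
- E = mc: LHS [L^2 M T^-2], RHS [L M T^-1] → incorrect ✗
- E = m: LHS [L^2 M T^-2], RHS [M] → incorrect ✗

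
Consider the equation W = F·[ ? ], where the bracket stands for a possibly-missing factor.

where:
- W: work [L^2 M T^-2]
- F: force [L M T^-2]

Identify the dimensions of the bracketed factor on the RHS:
[L] — length (e.g. a distance d)

W has dimensions [L^2 M T^-2]; F has dimensions [L M T^-2].
The bracketed factor must supply [L^2 M T^-2] / [L M T^-2] = [L].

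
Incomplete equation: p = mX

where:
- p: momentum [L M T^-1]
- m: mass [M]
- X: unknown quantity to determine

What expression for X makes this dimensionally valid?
X = v (velocity), dimensions [L T^-1]

p has dimensions [L M T^-1]; the rest of the RHS (m) has dimensions [M].
So X must have dimensions [L T^-1] — X = v (velocity).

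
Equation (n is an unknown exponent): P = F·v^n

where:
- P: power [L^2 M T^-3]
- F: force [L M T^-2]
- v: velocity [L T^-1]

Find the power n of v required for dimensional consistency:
n = 1

P has dimensions [L^2 M T^-3]; v has dimensions [L T^-1].
The rest of the RHS has dimensions [L M T^-2], so v^n must supply [L T^-1].
With n = 1: F·v^1 has dimensions [L^2 M T^-3], matching the LHS ✓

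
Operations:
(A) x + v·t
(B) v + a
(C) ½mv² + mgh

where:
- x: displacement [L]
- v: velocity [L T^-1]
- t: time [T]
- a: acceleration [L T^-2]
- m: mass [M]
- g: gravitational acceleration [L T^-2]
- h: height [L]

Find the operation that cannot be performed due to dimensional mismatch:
(B) v + a

(A) x + v·t: x [L] and v·t [L] — same dimensions ✓
(B) v + a: v [L T^-1] and a [L T^-2] — different dimensions cannot be added/subtracted ✗
(C) ½mv² + mgh: ½mv² [L^2 M T^-2] and mgh [L^2 M T^-2] — same dimensions ✓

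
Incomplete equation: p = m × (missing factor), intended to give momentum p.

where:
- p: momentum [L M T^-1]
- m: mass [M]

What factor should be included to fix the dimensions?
v (velocity), dimensions [L T^-1]

p has dimensions [L M T^-1] and m has dimensions [M].
The missing factor must have dimensions [L M T^-1] / [M] = [L T^-1], i.e. velocity (v).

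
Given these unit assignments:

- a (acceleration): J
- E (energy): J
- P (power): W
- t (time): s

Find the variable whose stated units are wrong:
a

The variable a (acceleration) should have units m/s², not J.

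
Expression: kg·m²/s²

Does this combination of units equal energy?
Yes

The expression kg·m²/s² has dimensions [L^2 M T^-2], which is exactly energy [L^2 M T^-2].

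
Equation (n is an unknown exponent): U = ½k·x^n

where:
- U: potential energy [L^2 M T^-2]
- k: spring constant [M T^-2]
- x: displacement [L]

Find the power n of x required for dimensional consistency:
n = 2

U has dimensions [L^2 M T^-2]; x has dimensions [L].
The rest of the RHS has dimensions [M T^-2], so x^n must supply [L^2].
With n = 2: ½k·x^2 has dimensions [L^2 M T^-2], matching the LHS ✓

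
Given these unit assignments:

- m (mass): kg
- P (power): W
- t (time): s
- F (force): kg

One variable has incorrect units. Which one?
F

The variable F (force) should have units N, not kg.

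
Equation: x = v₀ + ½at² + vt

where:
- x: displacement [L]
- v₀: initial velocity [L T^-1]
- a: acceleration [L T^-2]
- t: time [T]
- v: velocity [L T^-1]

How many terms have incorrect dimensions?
1

LHS x: [L]
- v₀: [L T^-1] ✗
- ½at²: [L] ✓
- vt: [L] ✓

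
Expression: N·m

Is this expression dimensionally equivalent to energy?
Yes

The expression N·m has dimensions [L^2 M T^-2], which is exactly energy [L^2 M T^-2].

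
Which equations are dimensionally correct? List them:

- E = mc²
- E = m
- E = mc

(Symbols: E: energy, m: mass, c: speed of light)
Dimensionally correct: E = mc²
Dimensionally incorrect: E = m, E = mc
Ordered (correct first, then incorrect): E = mc², E = m, E = mc

- E = mc²: LHS [L^2 M T^-2], RHS [L^2 M T^-2] → correct ✓
- E = m: LHS [L^2 M T^-2], RHS [M] → incorrect ✗
- E = mc: LHS [L^2 M T^-2], RHS [L M T^-1] → incorrect ✗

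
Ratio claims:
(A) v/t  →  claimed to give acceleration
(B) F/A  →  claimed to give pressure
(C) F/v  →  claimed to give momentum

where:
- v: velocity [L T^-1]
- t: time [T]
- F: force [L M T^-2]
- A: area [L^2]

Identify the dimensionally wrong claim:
(C) F/v does not give momentum

(A) v/t: [L T^-2] = acceleration [L T^-2] ✓
(B) F/A: [L^-1 M T^-2] = pressure [L^-1 M T^-2] ✓
(C) F/v: [M T^-1] ≠ momentum [L M T^-1] ✗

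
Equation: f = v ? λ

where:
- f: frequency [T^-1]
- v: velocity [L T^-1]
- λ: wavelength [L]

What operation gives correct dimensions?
division (÷): f = v ÷ λ

f [T^-1]; v [L T^-1]; λ [L].
v × λ → [L^2 T^-1] ✗
v ÷ λ → [T^-1] ✓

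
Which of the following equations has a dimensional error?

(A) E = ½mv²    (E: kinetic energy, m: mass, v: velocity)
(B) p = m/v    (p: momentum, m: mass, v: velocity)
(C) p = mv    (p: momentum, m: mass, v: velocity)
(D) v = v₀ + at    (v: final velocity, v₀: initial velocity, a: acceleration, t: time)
(B) p = m/v

The equation (B) p = m/v is dimensionally incorrect.

LHS (p): [L M T^-1]
RHS (m/v): [L^-1 M T] ✗

The dimensions do not match. The other three equations balance.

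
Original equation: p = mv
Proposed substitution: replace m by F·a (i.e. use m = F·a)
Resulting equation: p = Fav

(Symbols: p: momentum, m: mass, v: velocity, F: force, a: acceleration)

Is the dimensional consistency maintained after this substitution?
No

[m] = [M] and [F·a] = [L^2 M T^-4]. These differ, so the substitution replaces a quantity by one of different dimensions and the result p = Fav has LHS [L M T^-1] vs RHS [L^3 M T^-5] — inconsistent.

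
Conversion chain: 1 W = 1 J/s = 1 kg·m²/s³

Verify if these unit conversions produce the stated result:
The chain is correct (no errors).

Correct: Watt is Joule per second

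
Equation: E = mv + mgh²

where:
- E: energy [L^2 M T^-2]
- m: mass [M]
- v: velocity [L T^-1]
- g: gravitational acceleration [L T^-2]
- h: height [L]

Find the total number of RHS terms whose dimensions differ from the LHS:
2

LHS E: [L^2 M T^-2]
- mv: [L M T^-1] ✗
- mgh²: [L^3 M T^-2] ✗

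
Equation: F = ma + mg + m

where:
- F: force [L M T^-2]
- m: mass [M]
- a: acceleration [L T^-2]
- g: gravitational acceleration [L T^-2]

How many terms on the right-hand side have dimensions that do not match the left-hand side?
1

LHS F: [L M T^-2]
- ma: [L M T^-2] ✓
- mg: [L M T^-2] ✓
- m: [M] ✗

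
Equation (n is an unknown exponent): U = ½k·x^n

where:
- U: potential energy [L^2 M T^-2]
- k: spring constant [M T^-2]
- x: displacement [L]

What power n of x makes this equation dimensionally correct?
n = 2

U has dimensions [L^2 M T^-2]; x has dimensions [L].
The rest of the RHS has dimensions [M T^-2], so x^n must supply [L^2].
With n = 2: ½k·x^2 has dimensions [L^2 M T^-2], matching the LHS ✓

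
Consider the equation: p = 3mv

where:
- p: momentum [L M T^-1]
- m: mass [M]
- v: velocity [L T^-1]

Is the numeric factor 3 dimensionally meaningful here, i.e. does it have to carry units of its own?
No

p has dimensions [L M T^-1] and mv already has dimensions [L M T^-1], so the equation balances without 3 contributing any dimensions. 3 is a pure (dimensionless) number; changing or removing it would not affect dimensional consistency.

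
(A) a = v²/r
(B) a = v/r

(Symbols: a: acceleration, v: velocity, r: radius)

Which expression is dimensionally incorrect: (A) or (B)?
(B)

(A) a = v²/r: LHS [L T^-2], RHS [L T^-2] ✓
(B) a = v/r: LHS [L T^-2], RHS [T^-1] ✗

Expression (B) a = v/r is dimensionally incorrect.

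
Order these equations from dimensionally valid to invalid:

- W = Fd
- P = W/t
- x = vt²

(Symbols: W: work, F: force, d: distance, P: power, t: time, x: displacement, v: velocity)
Dimensionally correct: W = Fd, P = W/t
Dimensionally incorrect: x = vt²
Ordered (correct first, then incorrect): W = Fd, P = W/t, x = vt²

- W = Fd: LHS [L^2 M T^-2], RHS [L^2 M T^-2] → correct ✓
- P = W/t: LHS [L^2 M T^-3], RHS [L^2 M T^-3] → correct ✓
- x = vt²: LHS [L], RHS [L T] → incorrect ✗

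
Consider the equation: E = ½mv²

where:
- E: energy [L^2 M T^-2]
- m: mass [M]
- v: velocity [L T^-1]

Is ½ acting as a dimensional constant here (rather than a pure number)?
No

E has dimensions [L^2 M T^-2] and mv² already has dimensions [L^2 M T^-2], so the equation balances without ½ contributing any dimensions. ½ is a pure (dimensionless) number; changing or removing it would not affect dimensional consistency.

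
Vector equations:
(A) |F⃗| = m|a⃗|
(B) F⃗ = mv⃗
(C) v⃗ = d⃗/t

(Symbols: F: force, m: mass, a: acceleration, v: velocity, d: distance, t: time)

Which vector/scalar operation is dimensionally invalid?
(B) F⃗ = mv⃗

(A) |F⃗| = m|a⃗|: LHS [L M T^-2], RHS [L M T^-2] ✓ — magnitudes of vectors are scalars
(B) F⃗ = mv⃗: LHS [L M T^-2], RHS [L M T^-1] ✗ — mass times velocity is momentum, not force; should be ma⃗
(C) v⃗ = d⃗/t: LHS [L T^-1], RHS [L T^-1] ✓ — displacement (vector) divided by time (scalar)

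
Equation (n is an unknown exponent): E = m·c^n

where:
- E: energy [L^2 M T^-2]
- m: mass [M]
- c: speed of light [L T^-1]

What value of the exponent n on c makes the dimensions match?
n = 2

E has dimensions [L^2 M T^-2]; c has dimensions [L T^-1].
The rest of the RHS has dimensions [M], so c^n must supply [L^2 T^-2].
With n = 2: m·c^2 has dimensions [L^2 M T^-2], matching the LHS ✓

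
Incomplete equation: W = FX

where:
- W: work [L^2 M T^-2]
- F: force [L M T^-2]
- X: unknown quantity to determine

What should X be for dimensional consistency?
X = d (distance), dimensions [L]

W has dimensions [L^2 M T^-2]; the rest of the RHS (F) has dimensions [L M T^-2].
So X must have dimensions [L] — X = d (distance).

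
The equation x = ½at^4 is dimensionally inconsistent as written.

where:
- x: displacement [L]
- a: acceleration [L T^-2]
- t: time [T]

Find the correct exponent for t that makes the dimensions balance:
The exponent of t should be 2: x = ½at^2

The LHS x has dimensions [L]; t has dimensions [T].
As written, the RHS ½at^4 (exponent 4 on t) has dimensions [L T^2], which does not match.
With exponent 2, the RHS ½at^2 has dimensions [L], matching the LHS.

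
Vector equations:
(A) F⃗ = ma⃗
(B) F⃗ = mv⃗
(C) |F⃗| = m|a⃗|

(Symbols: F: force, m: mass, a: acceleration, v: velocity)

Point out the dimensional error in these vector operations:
(B) F⃗ = mv⃗

(A) F⃗ = ma⃗: LHS [L M T^-2], RHS [L M T^-2] ✓ — Force and acceleration are vectors, mass is a scalar
(B) F⃗ = mv⃗: LHS [L M T^-2], RHS [L M T^-1] ✗ — mass times velocity is momentum, not force; should be ma⃗
(C) |F⃗| = m|a⃗|: LHS [L M T^-2], RHS [L M T^-2] ✓ — magnitudes of vectors are scalars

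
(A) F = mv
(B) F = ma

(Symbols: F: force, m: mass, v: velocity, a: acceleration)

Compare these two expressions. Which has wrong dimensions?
(A)

(A) F = mv: LHS [L M T^-2], RHS [L M T^-1] ✗
(B) F = ma: LHS [L M T^-2], RHS [L M T^-2] ✓

Expression (A) F = mv is dimensionally incorrect.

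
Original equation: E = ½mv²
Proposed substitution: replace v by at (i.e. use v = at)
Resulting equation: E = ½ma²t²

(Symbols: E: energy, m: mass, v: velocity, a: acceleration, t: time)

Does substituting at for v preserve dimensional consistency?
Yes

[v] = [L T^-1] and [at] = [L T^-1]. These match, so the substitution replaces a quantity by one of the same dimensions and the result E = ½ma²t² has LHS [L^2 M T^-2] vs RHS [L^2 M T^-2] — still consistent.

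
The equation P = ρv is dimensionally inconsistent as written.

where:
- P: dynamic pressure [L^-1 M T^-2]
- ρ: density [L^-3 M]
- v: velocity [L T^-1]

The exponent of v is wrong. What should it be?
The exponent of v should be 2: P = ρv^2

The LHS P has dimensions [L^-1 M T^-2]; v has dimensions [L T^-1].
As written, the RHS ρv (exponent 1 on v) has dimensions [L^-2 M T^-1], which does not match.
With exponent 2, the RHS ρv^2 has dimensions [L^-1 M T^-2], matching the LHS.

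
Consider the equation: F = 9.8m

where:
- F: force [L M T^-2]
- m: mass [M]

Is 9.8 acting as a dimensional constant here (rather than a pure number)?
Yes

F has dimensions [L M T^-2], while m alone has dimensions [M]. For the equation to balance, the factor 9.8 must carry dimensions [L T^-2] — it is a dimensional constant (a numerical value of a physical quantity with its units suppressed), not a pure number.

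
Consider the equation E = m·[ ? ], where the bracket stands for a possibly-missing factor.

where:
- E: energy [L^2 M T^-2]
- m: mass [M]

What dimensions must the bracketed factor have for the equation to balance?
[L^2 T^-2] — velocity squared (e.g. v²)

E has dimensions [L^2 M T^-2]; m has dimensions [M].
The bracketed factor must supply [L^2 M T^-2] / [M] = [L^2 T^-2].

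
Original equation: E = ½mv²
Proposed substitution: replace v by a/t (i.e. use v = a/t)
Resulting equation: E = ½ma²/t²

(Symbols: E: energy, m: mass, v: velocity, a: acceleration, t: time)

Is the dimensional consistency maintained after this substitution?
No

[v] = [L T^-1] and [a/t] = [L T^-3]. These differ, so the substitution replaces a quantity by one of different dimensions and the result E = ½ma²/t² has LHS [L^2 M T^-2] vs RHS [L^2 M T^-6] — inconsistent.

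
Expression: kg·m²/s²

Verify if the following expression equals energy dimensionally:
Yes

The expression kg·m²/s² has dimensions [L^2 M T^-2], which is exactly energy [L^2 M T^-2].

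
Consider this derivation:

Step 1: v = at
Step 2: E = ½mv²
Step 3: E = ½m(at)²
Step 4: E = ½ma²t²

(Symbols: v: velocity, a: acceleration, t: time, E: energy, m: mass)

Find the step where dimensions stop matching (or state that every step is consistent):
No step introduces an error — all steps are dimensionally consistent.

Step 1: v = at → LHS [L T^-1], RHS [L T^-1] ✓
Step 2: E = ½mv² → LHS [L^2 M T^-2], RHS [L^2 M T^-2] ✓
Step 3: E = ½m(at)² → LHS [L^2 M T^-2], RHS [L^2 M T^-2] ✓
Step 4: E = ½ma²t² → LHS [L^2 M T^-2], RHS [L^2 M T^-2] ✓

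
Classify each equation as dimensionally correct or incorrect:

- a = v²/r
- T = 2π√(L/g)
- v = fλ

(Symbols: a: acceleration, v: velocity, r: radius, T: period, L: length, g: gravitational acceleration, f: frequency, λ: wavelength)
Dimensionally correct: a = v²/r, T = 2π√(L/g), v = fλ
Dimensionally incorrect: none
Ordered (correct first, then incorrect): a = v²/r, T = 2π√(L/g), v = fλ

- a = v²/r: LHS [L T^-2], RHS [L T^-2] → correct ✓
- T = 2π√(L/g): LHS [T], RHS [T] → correct ✓
- v = fλ: LHS [L T^-1], RHS [L T^-1] → correct ✓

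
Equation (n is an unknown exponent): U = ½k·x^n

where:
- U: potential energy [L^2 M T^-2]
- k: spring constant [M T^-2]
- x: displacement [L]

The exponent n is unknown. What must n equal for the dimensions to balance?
n = 2

U has dimensions [L^2 M T^-2]; x has dimensions [L].
The rest of the RHS has dimensions [M T^-2], so x^n must supply [L^2].
With n = 2: ½k·x^2 has dimensions [L^2 M T^-2], matching the LHS ✓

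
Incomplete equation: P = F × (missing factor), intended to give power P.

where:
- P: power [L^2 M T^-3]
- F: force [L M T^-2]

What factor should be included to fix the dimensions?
v (velocity), dimensions [L T^-1]

P has dimensions [L^2 M T^-3] and F has dimensions [L M T^-2].
The missing factor must have dimensions [L^2 M T^-3] / [L M T^-2] = [L T^-1], i.e. velocity (v).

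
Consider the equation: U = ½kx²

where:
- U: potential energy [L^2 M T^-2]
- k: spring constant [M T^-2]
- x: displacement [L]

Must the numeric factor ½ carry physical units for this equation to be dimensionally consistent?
No

U has dimensions [L^2 M T^-2] and kx² already has dimensions [L^2 M T^-2], so the equation balances without ½ contributing any dimensions. ½ is a pure (dimensionless) number; changing or removing it would not affect dimensional consistency.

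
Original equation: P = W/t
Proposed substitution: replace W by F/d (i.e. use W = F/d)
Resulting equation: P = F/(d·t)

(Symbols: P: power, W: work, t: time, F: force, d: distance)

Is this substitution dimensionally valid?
No

[W] = [L^2 M T^-2] and [F/d] = [M T^-2]. These differ, so the substitution replaces a quantity by one of different dimensions and the result P = F/(d·t) has LHS [L^2 M T^-3] vs RHS [M T^-3] — inconsistent.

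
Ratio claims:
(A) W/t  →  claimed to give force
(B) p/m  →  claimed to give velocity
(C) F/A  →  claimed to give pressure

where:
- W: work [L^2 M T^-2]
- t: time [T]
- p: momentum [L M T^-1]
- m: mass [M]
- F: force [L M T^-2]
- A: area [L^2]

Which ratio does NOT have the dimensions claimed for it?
(A) W/t does not give force

(A) W/t: [L^2 M T^-3] ≠ force [L M T^-2] ✗
(B) p/m: [L T^-1] = velocity [L T^-1] ✓
(C) F/A: [L^-1 M T^-2] = pressure [L^-1 M T^-2] ✓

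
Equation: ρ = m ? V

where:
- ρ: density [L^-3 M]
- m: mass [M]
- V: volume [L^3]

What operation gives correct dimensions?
division (÷): ρ = m ÷ V

ρ [L^-3 M]; m [M]; V [L^3].
m × V → [L^3 M] ✗
m ÷ V → [L^-3 M] ✓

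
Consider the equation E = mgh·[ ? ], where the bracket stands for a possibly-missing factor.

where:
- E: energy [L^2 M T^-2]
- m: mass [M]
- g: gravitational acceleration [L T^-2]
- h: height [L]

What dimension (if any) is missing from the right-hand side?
Nothing is missing — the bracketed factor must be dimensionless.

E has dimensions [L^2 M T^-2] and mgh already has dimensions [L^2 M T^-2], so E = mgh is dimensionally complete.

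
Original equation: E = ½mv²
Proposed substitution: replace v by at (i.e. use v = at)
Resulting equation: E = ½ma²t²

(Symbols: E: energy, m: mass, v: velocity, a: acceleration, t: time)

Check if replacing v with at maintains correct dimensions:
Yes

[v] = [L T^-1] and [at] = [L T^-1]. These match, so the substitution replaces a quantity by one of the same dimensions and the result E = ½ma²t² has LHS [L^2 M T^-2] vs RHS [L^2 M T^-2] — still consistent.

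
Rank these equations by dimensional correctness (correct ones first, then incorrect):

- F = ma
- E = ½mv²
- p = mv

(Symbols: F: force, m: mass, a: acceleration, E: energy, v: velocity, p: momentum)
Dimensionally correct: F = ma, E = ½mv², p = mv
Dimensionally incorrect: none
Ordered (correct first, then incorrect): F = ma, E = ½mv², p = mv

- F = ma: LHS [L M T^-2], RHS [L M T^-2] → correct ✓
- E = ½mv²: LHS [L^2 M T^-2], RHS [L^2 M T^-2] → correct ✓
- p = mv: LHS [L M T^-1], RHS [L M T^-1] → correct ✓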